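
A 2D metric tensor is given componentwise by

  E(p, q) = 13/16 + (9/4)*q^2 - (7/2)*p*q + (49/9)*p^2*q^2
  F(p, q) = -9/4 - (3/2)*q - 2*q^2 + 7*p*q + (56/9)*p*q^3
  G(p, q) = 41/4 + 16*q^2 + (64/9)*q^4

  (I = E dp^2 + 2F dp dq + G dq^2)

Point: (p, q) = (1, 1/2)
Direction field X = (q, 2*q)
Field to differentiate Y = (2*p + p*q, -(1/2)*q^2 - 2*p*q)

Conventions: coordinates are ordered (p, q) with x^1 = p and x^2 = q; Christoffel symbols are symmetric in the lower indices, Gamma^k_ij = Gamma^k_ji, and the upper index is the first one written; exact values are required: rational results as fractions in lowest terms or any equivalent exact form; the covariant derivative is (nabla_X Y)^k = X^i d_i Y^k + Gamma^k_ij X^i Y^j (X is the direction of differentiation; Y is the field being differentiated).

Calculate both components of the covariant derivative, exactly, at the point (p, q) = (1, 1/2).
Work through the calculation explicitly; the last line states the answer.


E = 71/72, F = 7/9, G = 529/36 at the point
E_p = 35/36, E_q = 151/36, F_p = 77/18, F_q = 49/6, G_p = 0, G_q = 176/9
EG - F^2 = 1333/96;  g^inv = (96/1333) * [[529/36, -7/9], [-7/9, 71/72]]
first-kind symbols [ij,l] = (1/2)(d_i g_jl + d_j g_il - d_l g_ij): [pp,p] = E_p/2 = 35/72, [pp,q] = F_p - E_q/2 = 157/72, [pq,p] = E_q/2 = 151/72, [pq,q] = G_p/2 = 0, [qq,p] = F_q - G_p/2 = 49/6, [qq,q] = G_q/2 = 88/9
Gamma^p_ij = (G*[ij,p] - F*[ij,q])/(EG - F^2), Gamma^q_ij = (E*[ij,q] - F*[ij,p])/(EG - F^2)
Gamma_ppp = 14119/35991, Gamma_ppq = 79879/35991, Gamma_pqq = 291340/35991, Gamma_qpp = 9187/71982, Gamma_qpq = -4228/35991, Gamma_qqq = 8528/35991
X = (1/2, 1), Y = (5/2, -9/8) at the point

Answer: (nabla_X Y)^p = -396605/191952, (nabla_X Y)^q = -320045/95976


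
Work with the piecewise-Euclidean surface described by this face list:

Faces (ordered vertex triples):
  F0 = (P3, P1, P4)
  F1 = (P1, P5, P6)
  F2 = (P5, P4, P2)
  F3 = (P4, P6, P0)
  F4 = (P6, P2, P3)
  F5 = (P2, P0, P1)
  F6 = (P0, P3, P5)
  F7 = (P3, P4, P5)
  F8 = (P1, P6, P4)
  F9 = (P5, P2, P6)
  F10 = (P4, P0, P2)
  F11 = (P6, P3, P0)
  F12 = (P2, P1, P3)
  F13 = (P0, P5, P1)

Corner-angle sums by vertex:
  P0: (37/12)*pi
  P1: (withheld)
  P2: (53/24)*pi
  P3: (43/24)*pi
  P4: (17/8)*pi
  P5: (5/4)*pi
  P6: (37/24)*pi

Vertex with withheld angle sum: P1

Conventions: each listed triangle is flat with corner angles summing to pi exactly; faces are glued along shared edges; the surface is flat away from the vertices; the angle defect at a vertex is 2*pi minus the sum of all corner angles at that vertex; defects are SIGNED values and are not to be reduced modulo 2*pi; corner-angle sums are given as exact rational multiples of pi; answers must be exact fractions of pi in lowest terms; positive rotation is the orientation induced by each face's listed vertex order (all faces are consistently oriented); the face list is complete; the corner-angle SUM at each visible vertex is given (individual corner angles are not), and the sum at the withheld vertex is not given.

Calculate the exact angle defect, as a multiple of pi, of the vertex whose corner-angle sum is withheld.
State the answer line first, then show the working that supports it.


Answer: defect(P1) = 0

V = 7, E = 21, F = 14; chi = V - E + F = 0
Gauss-Bonnet: total defect = 2*pi*chi = 0; visible defects sum to 0


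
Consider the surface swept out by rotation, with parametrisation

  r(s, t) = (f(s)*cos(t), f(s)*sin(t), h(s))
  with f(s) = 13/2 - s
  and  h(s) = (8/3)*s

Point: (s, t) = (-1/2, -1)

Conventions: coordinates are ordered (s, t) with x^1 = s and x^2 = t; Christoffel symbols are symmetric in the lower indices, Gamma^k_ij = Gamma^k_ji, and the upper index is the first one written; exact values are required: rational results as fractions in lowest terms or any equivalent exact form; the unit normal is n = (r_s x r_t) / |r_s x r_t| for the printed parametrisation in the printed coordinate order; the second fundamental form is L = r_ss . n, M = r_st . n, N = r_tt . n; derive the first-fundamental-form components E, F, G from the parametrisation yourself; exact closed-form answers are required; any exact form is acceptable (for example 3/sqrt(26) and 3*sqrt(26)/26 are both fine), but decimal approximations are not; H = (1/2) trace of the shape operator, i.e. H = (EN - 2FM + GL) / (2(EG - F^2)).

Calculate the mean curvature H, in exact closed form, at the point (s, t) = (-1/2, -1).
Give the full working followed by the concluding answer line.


f = 7, f' = -1, f'' = 0, h' = 8/3, h'' = 0
E = 73/9, F = 0, G = 49; answer radicand W^2 = 73/9
unnormalised second-form numerators: l = 0, m = 0, n = 56/3; L = l/sqrt(73/9), and similarly M = m/sqrt(W^2), N = n/sqrt(W^2)
H = (E*n - 2*F*m + G*l) / (2*(EG - F^2)*sqrt(W^2)); E*n - 2*F*m + G*l = 4088/27, EG - F^2 = 3577/9, so H = (4/21)/sqrt(73/9)

Answer: H = 4*sqrt(73)/511


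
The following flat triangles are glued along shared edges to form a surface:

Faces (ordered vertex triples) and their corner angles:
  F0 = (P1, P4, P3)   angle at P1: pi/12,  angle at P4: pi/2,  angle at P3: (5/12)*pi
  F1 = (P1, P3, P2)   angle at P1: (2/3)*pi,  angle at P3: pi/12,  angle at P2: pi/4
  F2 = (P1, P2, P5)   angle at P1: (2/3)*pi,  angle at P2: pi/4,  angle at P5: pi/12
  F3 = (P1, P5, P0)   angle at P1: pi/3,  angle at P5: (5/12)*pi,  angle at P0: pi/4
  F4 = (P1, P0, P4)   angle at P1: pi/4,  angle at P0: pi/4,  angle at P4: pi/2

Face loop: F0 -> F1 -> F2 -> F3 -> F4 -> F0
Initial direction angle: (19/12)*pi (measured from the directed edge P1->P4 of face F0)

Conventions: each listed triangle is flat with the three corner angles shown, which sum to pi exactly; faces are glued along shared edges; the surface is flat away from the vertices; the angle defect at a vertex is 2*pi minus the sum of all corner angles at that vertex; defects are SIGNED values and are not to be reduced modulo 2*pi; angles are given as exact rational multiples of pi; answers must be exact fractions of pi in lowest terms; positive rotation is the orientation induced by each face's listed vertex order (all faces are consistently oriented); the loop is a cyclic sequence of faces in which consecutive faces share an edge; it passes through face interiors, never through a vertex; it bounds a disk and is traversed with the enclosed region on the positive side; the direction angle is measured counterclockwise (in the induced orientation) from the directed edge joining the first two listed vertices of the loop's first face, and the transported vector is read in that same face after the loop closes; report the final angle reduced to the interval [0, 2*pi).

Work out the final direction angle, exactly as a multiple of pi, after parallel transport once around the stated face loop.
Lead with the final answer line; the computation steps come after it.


Answer: final direction angle = (19/12)*pi

enclosed vertex P1: corner angles sum to 2*pi, defect = 2*pi - 2*pi = 0
by Gauss-Bonnet the loop rotates the vector by the enclosed defect sum (positive orientation, mod 2*pi)
final angle = (19/12)*pi + 0 = (19/12)*pi (mod 2*pi)


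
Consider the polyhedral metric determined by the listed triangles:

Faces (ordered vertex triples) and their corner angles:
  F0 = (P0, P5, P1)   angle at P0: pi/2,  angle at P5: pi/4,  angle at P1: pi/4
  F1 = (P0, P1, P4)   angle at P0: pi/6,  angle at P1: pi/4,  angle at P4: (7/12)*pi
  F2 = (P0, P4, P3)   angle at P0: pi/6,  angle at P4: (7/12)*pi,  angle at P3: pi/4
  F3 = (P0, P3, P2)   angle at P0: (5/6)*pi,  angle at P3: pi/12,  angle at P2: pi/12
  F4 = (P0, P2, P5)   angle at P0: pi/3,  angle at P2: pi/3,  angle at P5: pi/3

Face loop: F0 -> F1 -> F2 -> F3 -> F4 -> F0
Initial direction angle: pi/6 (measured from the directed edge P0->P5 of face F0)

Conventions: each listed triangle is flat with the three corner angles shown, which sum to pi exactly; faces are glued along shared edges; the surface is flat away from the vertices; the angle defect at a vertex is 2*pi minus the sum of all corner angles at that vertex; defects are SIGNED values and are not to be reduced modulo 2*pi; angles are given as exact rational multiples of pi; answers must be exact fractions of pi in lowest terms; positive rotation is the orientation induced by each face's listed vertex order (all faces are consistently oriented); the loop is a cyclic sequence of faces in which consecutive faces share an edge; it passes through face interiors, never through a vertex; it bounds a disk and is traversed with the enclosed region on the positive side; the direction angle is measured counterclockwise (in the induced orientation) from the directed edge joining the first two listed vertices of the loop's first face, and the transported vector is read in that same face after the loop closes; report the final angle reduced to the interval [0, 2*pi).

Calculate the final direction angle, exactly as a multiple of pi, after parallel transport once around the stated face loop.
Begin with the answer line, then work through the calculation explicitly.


Answer: final direction angle = pi/6

enclosed vertex P0: corner angles sum to 2*pi, defect = 2*pi - 2*pi = 0
final direction = starting direction + enclosed defect total, reduced mod 2*pi (induced orientation)
final angle = pi/6 + 0 = pi/6 (mod 2*pi)


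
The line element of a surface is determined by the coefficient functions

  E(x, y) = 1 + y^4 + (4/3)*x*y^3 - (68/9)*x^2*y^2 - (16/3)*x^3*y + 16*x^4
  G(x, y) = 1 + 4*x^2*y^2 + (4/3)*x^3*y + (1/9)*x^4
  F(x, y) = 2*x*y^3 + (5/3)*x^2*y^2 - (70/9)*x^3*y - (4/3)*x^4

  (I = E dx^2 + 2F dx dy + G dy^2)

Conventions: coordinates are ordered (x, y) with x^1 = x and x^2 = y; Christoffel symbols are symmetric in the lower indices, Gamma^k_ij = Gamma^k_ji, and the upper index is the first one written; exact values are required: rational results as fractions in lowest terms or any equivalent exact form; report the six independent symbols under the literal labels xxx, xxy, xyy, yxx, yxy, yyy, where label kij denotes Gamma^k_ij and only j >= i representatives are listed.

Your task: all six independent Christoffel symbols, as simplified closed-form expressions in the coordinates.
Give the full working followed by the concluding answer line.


E = 1 + y^4 + (4/3)*x*y^3 - (68/9)*x^2*y^2 - (16/3)*x^3*y + 16*x^4; F = 2*x*y^3 + (5/3)*x^2*y^2 - (70/9)*x^3*y - (4/3)*x^4; G = 1 + 4*x^2*y^2 + (4/3)*x^3*y + (1/9)*x^4
Gamma^k_ij = (1/2) g^{kl} (d_i g_jl + d_j g_il - d_l g_ij), with g^inv = (1/(EG-F^2)) [[G, -F], [-F, E]]
first partials: E_x = (4/3)*y^3 - (136/9)*x*y^2 - 16*x^2*y + 64*x^3, E_y = 4*y^3 + 4*x*y^2 - (136/9)*x^2*y - (16/3)*x^3, F_x = 2*y^3 + (10/3)*x*y^2 - (70/3)*x^2*y - (16/3)*x^3, F_y = 6*x*y^2 + (10/3)*x^2*y - (70/9)*x^3, G_x = 8*x*y^2 + 4*x^2*y + (4/9)*x^3, G_y = 8*x^2*y + (4/3)*x^3
D = EG - F^2 = 1 + y^4 + (4/3)*x*y^3 - (32/9)*x^2*y^2 - 4*x^3*y + (145/9)*x^4
expanded: Gamma^x_xx = (G E_x - 2F F_x + F E_y)/(2D), Gamma^x_xy = (G E_y - F G_x)/(2D), Gamma^x_yy = (2G F_y - G G_x - F G_y)/(2D), Gamma^y_xx = (2E F_x - E E_y - F E_x)/(2D), Gamma^y_xy = (E G_x - F E_y)/(2D), Gamma^y_yy = (E G_y - 2F F_y + F G_x)/(2D); substitute and cancel common factors

Answer: Gamma_xxx = (288*x^3 - 72*x^2*y - 68*x*y^2 + 6*y^3)/(145*x^4 - 36*x^3*y - 32*x^2*y^2 + 12*x*y^3 + 9*y^4 + 9), Gamma_xxy = (-24*x^3 - 68*x^2*y + 18*x*y^2 + 18*y^3)/(145*x^4 - 36*x^3*y - 32*x^2*y^2 + 12*x*y^3 + 9*y^4 + 9), Gamma_xyy = (-72*x^3 + 12*x^2*y + 18*x*y^2)/(145*x^4 - 36*x^3*y - 32*x^2*y^2 + 12*x*y^3 + 9*y^4 + 9), Gamma_yxx = (-24*x^3 - 142*x^2*y + 12*x*y^2)/(145*x^4 - 36*x^3*y - 32*x^2*y^2 + 12*x*y^3 + 9*y^4 + 9), Gamma_yxy = (2*x^3 + 18*x^2*y + 36*x*y^2)/(145*x^4 - 36*x^3*y - 32*x^2*y^2 + 12*x*y^3 + 9*y^4 + 9), Gamma_yyy = (6*x^3 + 36*x^2*y)/(145*x^4 - 36*x^3*y - 32*x^2*y^2 + 12*x*y^3 + 9*y^4 + 9)


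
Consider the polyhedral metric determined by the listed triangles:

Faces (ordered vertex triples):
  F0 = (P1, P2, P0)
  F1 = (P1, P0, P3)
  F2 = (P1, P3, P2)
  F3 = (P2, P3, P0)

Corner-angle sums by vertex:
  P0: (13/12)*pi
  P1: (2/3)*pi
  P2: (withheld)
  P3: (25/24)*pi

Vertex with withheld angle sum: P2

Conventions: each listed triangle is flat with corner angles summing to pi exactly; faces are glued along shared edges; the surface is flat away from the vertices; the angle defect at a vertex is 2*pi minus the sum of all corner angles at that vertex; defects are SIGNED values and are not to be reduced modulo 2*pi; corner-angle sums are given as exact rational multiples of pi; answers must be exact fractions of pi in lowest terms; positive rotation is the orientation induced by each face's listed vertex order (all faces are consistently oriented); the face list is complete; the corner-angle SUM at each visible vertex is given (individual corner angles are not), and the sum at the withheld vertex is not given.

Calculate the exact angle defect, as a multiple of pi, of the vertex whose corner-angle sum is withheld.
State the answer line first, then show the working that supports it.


Answer: defect(P2) = (19/24)*pi

V = 4, E = 6, F = 4; chi = V - E + F = 2
Gauss-Bonnet: total defect = 2*pi*chi = 4*pi; visible defects sum to (77/24)*pi


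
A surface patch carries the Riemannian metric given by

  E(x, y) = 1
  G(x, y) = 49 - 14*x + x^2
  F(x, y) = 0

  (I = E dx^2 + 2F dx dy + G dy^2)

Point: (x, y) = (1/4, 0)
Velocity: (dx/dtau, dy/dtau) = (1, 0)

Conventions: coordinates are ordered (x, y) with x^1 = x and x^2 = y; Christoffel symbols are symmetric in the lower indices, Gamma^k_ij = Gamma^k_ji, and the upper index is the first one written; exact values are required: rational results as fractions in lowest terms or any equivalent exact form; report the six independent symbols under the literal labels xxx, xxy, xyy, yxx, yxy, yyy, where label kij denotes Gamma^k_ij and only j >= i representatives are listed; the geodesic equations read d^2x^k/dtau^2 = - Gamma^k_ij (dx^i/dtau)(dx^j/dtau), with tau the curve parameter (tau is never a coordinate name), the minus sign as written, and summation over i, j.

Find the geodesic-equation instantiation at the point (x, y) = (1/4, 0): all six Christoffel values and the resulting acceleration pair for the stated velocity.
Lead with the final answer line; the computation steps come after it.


Answer: Gamma_xxx = 0, Gamma_xxy = 0, Gamma_xyy = 27/4, Gamma_yxx = 0, Gamma_yxy = -4/27, Gamma_yyy = 0; accelerations (d^2x/dtau^2, d^2y/dtau^2) = (0, 0)

E = 1, F = 0, G = 729/16 at the point
E_x = 0, E_y = 0, F_x = 0, F_y = 0, G_x = -27/2, G_y = 0
EG - F^2 = 729/16;  g^inv = (16/729) * [[729/16, 0], [0, 1]]
first-kind symbols [ij,l] = (1/2)(d_i g_jl + d_j g_il - d_l g_ij): [xx,x] = E_x/2 = 0, [xx,y] = F_x - E_y/2 = 0, [xy,x] = E_y/2 = 0, [xy,y] = G_x/2 = -27/4, [yy,x] = F_y - G_x/2 = 27/4, [yy,y] = G_y/2 = 0
Gamma^x_ij = (G*[ij,x] - F*[ij,y])/(EG - F^2), Gamma^y_ij = (E*[ij,y] - F*[ij,x])/(EG - F^2)
Gamma_xxx = 0, Gamma_xxy = 0, Gamma_xyy = 27/4, Gamma_yxx = 0, Gamma_yxy = -4/27, Gamma_yyy = 0
d^2x/dtau^2 = -(Gamma_xxx*(1)^2 + 2*Gamma_xxy*(1)*(0) + Gamma_xyy*(0)^2) = 0
d^2y/dtau^2 = -(Gamma_yxx*(1)^2 + 2*Gamma_yxy*(1)*(0) + Gamma_yyy*(0)^2) = 0


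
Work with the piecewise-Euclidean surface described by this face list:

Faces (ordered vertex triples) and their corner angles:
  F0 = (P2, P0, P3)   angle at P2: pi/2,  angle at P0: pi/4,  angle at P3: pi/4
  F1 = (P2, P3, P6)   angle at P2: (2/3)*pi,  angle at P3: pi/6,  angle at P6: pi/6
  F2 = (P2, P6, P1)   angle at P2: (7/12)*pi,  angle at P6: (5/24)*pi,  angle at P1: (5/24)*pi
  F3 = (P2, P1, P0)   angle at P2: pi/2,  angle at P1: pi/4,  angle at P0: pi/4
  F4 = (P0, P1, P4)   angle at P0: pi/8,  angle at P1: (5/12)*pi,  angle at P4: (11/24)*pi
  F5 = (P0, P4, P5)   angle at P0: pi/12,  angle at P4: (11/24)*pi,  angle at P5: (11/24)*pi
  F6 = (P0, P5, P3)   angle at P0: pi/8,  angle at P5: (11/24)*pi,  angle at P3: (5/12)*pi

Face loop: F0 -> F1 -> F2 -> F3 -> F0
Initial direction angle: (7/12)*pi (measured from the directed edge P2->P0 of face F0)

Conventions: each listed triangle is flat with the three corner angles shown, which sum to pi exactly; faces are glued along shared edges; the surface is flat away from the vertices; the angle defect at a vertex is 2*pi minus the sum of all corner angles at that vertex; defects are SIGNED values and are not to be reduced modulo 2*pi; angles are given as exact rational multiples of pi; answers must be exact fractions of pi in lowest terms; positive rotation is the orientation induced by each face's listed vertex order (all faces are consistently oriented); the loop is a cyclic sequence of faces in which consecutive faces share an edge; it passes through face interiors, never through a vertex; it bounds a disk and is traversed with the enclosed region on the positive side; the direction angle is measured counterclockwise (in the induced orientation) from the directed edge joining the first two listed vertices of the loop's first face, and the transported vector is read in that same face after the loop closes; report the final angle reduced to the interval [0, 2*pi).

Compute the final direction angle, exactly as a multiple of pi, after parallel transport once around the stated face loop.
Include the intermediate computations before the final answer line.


enclosed vertex P2: corner angles sum to (9/4)*pi, defect = 2*pi - (9/4)*pi = -pi/4
summing the enclosed defects onto the initial angle, mod 2*pi in the induced orientation:
final angle = (7/12)*pi - pi/4 = pi/3 (mod 2*pi)

Answer: final direction angle = pi/3


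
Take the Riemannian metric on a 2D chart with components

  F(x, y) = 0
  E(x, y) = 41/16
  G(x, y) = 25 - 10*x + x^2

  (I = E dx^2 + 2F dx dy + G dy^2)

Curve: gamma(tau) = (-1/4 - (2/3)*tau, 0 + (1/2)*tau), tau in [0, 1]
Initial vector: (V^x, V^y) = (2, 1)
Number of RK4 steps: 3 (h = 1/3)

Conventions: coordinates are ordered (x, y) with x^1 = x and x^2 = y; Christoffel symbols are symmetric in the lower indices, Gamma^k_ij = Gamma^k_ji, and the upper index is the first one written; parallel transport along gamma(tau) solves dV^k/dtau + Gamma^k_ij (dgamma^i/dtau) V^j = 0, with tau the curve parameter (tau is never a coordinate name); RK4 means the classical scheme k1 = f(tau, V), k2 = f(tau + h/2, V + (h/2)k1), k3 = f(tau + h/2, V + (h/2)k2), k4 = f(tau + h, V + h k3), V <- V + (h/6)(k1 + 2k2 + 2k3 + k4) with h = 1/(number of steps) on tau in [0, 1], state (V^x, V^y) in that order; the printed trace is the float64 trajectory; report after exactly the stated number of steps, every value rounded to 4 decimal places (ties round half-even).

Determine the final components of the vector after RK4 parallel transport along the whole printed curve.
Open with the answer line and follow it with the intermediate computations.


Answer: V^x = 0.8954, V^y = 1.0107

gamma'(tau) = (-2/3, 1/2); f(tau, V)^k = -Gamma^k_ij(gamma(tau)) gamma'^i(tau) V^j; h = 1/3; intermediate values shown to 6 dp
curve data and Christoffel symbols at the stage parameters:
  tau = 0.000000: gamma = (-0.250000, 0.000000), gamma' = (-0.666667, 0.500000); Gamma_xxx = 0.000000, Gamma_xxy = 0.000000, Gamma_xyy = 2.048780, Gamma_yxx = 0.000000, Gamma_yxy = -0.190476, Gamma_yyy = 0.000000
  tau = 0.166667: gamma = (-0.361111, 0.083333), gamma' = (-0.666667, 0.500000); Gamma_xxx = 0.000000, Gamma_xxy = 0.000000, Gamma_xyy = 2.092141, Gamma_yxx = 0.000000, Gamma_yxy = -0.186528, Gamma_yyy = 0.000000
  tau = 0.333333: gamma = (-0.472222, 0.166667), gamma' = (-0.666667, 0.500000); Gamma_xxx = 0.000000, Gamma_xxy = 0.000000, Gamma_xyy = 2.135501, Gamma_yxx = 0.000000, Gamma_yxy = -0.182741, Gamma_yyy = 0.000000
  tau = 0.500000: gamma = (-0.583333, 0.250000), gamma' = (-0.666667, 0.500000); Gamma_xxx = 0.000000, Gamma_xxy = 0.000000, Gamma_xyy = 2.178862, Gamma_yxx = 0.000000, Gamma_yxy = -0.179104, Gamma_yyy = 0.000000
  tau = 0.666667: gamma = (-0.694444, 0.333333), gamma' = (-0.666667, 0.500000); Gamma_xxx = 0.000000, Gamma_xxy = 0.000000, Gamma_xyy = 2.222222, Gamma_yxx = 0.000000, Gamma_yxy = -0.175610, Gamma_yyy = 0.000000
  tau = 0.833333: gamma = (-0.805556, 0.416667), gamma' = (-0.666667, 0.500000); Gamma_xxx = 0.000000, Gamma_xxy = 0.000000, Gamma_xyy = 2.265583, Gamma_yxx = 0.000000, Gamma_yxy = -0.172249, Gamma_yyy = 0.000000
  tau = 1.000000: gamma = (-0.916667, 0.500000), gamma' = (-0.666667, 0.500000); Gamma_xxx = 0.000000, Gamma_xxy = 0.000000, Gamma_xyy = 2.308943, Gamma_yxx = 0.000000, Gamma_yxy = -0.169014, Gamma_yyy = 0.000000
step 0: V^x = 2.0000, V^y = 1.0000
step 1: k1 = (-1.024390, 0.063492), k2 = (-1.057140, 0.044937), k3 = (-1.053905, 0.044813), k4 = (-1.083700, 0.026995); V <- V + (h/6)(k1 + 2k2 + 2k3 + k4): V^x = 1.6483, V^y = 1.0150
step 2: k1 = (-1.083766, 0.026953), k2 = (-1.110666, 0.009705), k3 = (-1.107534, 0.009647), k4 = (-1.131350, -0.006890); V <- V + (h/6)(k1 + 2k2 + 2k3 + k4): V^x = 1.2788, V^y = 1.0183
step 3: k1 = (-1.131405, -0.006927), k2 = (-1.152173, -0.022902), k3 = (-1.149157, -0.022894), k4 = (-1.166747, -0.038178); V <- V + (h/6)(k1 + 2k2 + 2k3 + k4): V^x = 0.8954, V^y = 1.0107


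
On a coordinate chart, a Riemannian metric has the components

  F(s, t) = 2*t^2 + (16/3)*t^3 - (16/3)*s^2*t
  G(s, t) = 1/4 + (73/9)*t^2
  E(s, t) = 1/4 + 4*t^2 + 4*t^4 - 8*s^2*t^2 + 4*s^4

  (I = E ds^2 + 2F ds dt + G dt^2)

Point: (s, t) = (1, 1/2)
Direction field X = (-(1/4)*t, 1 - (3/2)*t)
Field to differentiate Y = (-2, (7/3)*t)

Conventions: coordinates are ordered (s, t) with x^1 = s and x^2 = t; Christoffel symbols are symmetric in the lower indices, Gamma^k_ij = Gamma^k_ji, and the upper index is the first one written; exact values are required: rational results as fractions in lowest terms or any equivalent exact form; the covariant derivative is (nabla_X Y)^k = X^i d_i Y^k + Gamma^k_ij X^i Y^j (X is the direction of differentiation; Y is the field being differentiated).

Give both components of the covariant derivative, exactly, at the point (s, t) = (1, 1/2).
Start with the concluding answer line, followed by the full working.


Answer: (nabla_X Y)^s = 3551/3708, (nabla_X Y)^t = 3109/2472

E = 7/2, F = -3/2, G = 41/18 at the point
E_s = 12, E_t = -2, F_s = -16/3, F_t = 2/3, G_s = 0, G_t = 73/9
EG - F^2 = 103/18;  g^inv = (18/103) * [[41/18, 3/2], [3/2, 7/2]]
first-kind symbols [ij,l] = (1/2)(d_i g_jl + d_j g_il - d_l g_ij): [ss,s] = E_s/2 = 6, [ss,t] = F_s - E_t/2 = -13/3, [st,s] = E_t/2 = -1, [st,t] = G_s/2 = 0, [tt,s] = F_t - G_s/2 = 2/3, [tt,t] = G_t/2 = 73/18
Gamma^s_ij = (G*[ij,s] - F*[ij,t])/(EG - F^2), Gamma^t_ij = (E*[ij,t] - F*[ij,s])/(EG - F^2)
Gamma_sss = 129/103, Gamma_sst = -41/103, Gamma_stt = 821/618, Gamma_tss = -111/103, Gamma_tst = -27/103, Gamma_ttt = 547/206
X = (-1/8, 1/4), Y = (-2, 7/6) at the point


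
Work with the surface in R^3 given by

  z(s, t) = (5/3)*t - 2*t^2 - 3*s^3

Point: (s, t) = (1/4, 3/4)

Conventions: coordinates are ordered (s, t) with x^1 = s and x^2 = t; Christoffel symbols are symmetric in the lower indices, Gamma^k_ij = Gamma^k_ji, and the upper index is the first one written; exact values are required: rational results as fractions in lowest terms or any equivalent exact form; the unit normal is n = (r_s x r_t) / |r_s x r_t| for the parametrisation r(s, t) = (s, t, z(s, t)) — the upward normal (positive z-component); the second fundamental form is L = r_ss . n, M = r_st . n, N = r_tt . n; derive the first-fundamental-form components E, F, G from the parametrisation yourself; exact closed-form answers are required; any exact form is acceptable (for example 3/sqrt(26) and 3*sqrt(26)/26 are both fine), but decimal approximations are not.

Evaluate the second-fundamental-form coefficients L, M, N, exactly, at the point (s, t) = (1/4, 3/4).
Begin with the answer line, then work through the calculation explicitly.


Answer: L = -216*sqrt(7129)/7129, M = 0, N = -192*sqrt(7129)/7129

z_s = -9/16, z_t = -4/3, z_ss = -9/2, z_st = 0, z_tt = -4
E = 337/256, F = 3/4, G = 25/9; answer radicand W^2 = 7129/2304
unnormalised second-form numerators: l = -9/2, m = 0, n = -4; L = l/sqrt(7129/2304), and similarly M = m/sqrt(W^2), N = n/sqrt(W^2)


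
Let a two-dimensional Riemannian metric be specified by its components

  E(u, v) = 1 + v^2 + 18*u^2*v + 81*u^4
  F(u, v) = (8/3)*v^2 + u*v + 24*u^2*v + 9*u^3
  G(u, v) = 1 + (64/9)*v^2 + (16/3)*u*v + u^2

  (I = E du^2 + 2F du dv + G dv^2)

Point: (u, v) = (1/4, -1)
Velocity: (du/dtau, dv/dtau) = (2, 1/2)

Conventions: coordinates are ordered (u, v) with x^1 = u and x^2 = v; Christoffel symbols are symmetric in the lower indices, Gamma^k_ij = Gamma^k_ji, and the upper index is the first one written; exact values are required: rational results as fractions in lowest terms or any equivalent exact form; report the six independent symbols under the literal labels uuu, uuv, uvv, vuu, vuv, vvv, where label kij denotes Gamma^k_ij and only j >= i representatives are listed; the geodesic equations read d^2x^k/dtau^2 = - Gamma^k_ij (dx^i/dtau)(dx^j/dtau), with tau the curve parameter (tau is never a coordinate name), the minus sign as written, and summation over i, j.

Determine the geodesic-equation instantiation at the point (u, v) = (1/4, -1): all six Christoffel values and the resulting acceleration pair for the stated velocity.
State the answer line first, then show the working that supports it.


Answer: Gamma_uuu = -4536/16201, Gamma_uuv = -1008/16201, Gamma_uvv = -2688/16201, Gamma_vuu = -25056/16201, Gamma_vuv = -5568/16201, Gamma_vvv = -14848/16201; accelerations (d^2u/dtau^2, d^2v/dtau^2) = (20832/16201, 115072/16201)

E = 305/256, F = 203/192, G = 985/144 at the point
E_u = -63/16, E_v = -7/8, F_u = -181/16, F_v = -43/12, G_u = -29/6, G_v = -116/9
EG - F^2 = 16201/2304;  g^inv = (2304/16201) * [[985/144, -203/192], [-203/192, 305/256]]
first-kind symbols [ij,l] = (1/2)(d_i g_jl + d_j g_il - d_l g_ij): [uu,u] = E_u/2 = -63/32, [uu,v] = F_u - E_v/2 = -87/8, [uv,u] = E_v/2 = -7/16, [uv,v] = G_u/2 = -29/12, [vv,u] = F_v - G_u/2 = -7/6, [vv,v] = G_v/2 = -58/9
Gamma^u_ij = (G*[ij,u] - F*[ij,v])/(EG - F^2), Gamma^v_ij = (E*[ij,v] - F*[ij,u])/(EG - F^2)
Gamma_uuu = -4536/16201, Gamma_uuv = -1008/16201, Gamma_uvv = -2688/16201, Gamma_vuu = -25056/16201, Gamma_vuv = -5568/16201, Gamma_vvv = -14848/16201
d^2u/dtau^2 = -(Gamma_uuu*(2)^2 + 2*Gamma_uuv*(2)*(1/2) + Gamma_uvv*(1/2)^2) = 20832/16201
d^2v/dtau^2 = -(Gamma_vuu*(2)^2 + 2*Gamma_vuv*(2)*(1/2) + Gamma_vvv*(1/2)^2) = 115072/16201


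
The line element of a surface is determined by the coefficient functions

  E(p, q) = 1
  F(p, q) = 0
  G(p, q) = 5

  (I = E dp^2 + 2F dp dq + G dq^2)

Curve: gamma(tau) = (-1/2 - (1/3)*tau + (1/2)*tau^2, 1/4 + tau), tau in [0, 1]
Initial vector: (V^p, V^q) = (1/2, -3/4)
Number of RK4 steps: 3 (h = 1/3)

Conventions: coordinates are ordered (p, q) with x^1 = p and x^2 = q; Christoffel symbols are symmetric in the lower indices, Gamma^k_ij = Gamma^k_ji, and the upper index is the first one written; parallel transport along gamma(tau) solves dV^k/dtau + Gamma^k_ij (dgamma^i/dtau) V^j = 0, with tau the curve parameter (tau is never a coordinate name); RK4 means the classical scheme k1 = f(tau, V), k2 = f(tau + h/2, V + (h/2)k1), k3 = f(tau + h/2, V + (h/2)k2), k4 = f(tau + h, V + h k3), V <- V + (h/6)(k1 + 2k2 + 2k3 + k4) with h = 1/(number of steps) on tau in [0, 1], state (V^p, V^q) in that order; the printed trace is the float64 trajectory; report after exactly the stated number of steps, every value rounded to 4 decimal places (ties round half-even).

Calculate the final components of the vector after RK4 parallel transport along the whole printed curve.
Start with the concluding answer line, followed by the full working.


Answer: V^p = 0.5000, V^q = -0.7500

gamma'(tau) = (-1/3 + tau, 1); f(tau, V)^k = -Gamma^k_ij(gamma(tau)) gamma'^i(tau) V^j; h = 1/3; intermediate values shown to 6 dp
curve data and Christoffel symbols at the stage parameters:
  tau = 0.000000: gamma = (-0.500000, 0.250000), gamma' = (-0.333333, 1.000000); Gamma_ppp = 0.000000, Gamma_ppq = 0.000000, Gamma_pqq = 0.000000, Gamma_qpp = 0.000000, Gamma_qpq = 0.000000, Gamma_qqq = 0.000000
  tau = 0.166667: gamma = (-0.541667, 0.416667), gamma' = (-0.166667, 1.000000); Gamma_ppp = 0.000000, Gamma_ppq = 0.000000, Gamma_pqq = 0.000000, Gamma_qpp = 0.000000, Gamma_qpq = 0.000000, Gamma_qqq = 0.000000
  tau = 0.333333: gamma = (-0.555556, 0.583333), gamma' = (0.000000, 1.000000); Gamma_ppp = 0.000000, Gamma_ppq = 0.000000, Gamma_pqq = 0.000000, Gamma_qpp = 0.000000, Gamma_qpq = 0.000000, Gamma_qqq = 0.000000
  tau = 0.500000: gamma = (-0.541667, 0.750000), gamma' = (0.166667, 1.000000); Gamma_ppp = 0.000000, Gamma_ppq = 0.000000, Gamma_pqq = 0.000000, Gamma_qpp = 0.000000, Gamma_qpq = 0.000000, Gamma_qqq = 0.000000
  tau = 0.666667: gamma = (-0.500000, 0.916667), gamma' = (0.333333, 1.000000); Gamma_ppp = 0.000000, Gamma_ppq = 0.000000, Gamma_pqq = 0.000000, Gamma_qpp = 0.000000, Gamma_qpq = 0.000000, Gamma_qqq = 0.000000
  tau = 0.833333: gamma = (-0.430556, 1.083333), gamma' = (0.500000, 1.000000); Gamma_ppp = 0.000000, Gamma_ppq = 0.000000, Gamma_pqq = 0.000000, Gamma_qpp = 0.000000, Gamma_qpq = 0.000000, Gamma_qqq = 0.000000
  tau = 1.000000: gamma = (-0.333333, 1.250000), gamma' = (0.666667, 1.000000); Gamma_ppp = 0.000000, Gamma_ppq = 0.000000, Gamma_pqq = 0.000000, Gamma_qpp = 0.000000, Gamma_qpq = 0.000000, Gamma_qqq = 0.000000
step 0: V^p = 0.5000, V^q = -0.7500
step 1: k1 = (0.000000, 0.000000), k2 = (0.000000, 0.000000), k3 = (0.000000, 0.000000), k4 = (0.000000, 0.000000); V <- V + (h/6)(k1 + 2k2 + 2k3 + k4): V^p = 0.5000, V^q = -0.7500
step 2: k1 = (0.000000, 0.000000), k2 = (0.000000, 0.000000), k3 = (0.000000, 0.000000), k4 = (0.000000, 0.000000); V <- V + (h/6)(k1 + 2k2 + 2k3 + k4): V^p = 0.5000, V^q = -0.7500
step 3: k1 = (0.000000, 0.000000), k2 = (0.000000, 0.000000), k3 = (0.000000, 0.000000), k4 = (0.000000, 0.000000); V <- V + (h/6)(k1 + 2k2 + 2k3 + k4): V^p = 0.5000, V^q = -0.7500


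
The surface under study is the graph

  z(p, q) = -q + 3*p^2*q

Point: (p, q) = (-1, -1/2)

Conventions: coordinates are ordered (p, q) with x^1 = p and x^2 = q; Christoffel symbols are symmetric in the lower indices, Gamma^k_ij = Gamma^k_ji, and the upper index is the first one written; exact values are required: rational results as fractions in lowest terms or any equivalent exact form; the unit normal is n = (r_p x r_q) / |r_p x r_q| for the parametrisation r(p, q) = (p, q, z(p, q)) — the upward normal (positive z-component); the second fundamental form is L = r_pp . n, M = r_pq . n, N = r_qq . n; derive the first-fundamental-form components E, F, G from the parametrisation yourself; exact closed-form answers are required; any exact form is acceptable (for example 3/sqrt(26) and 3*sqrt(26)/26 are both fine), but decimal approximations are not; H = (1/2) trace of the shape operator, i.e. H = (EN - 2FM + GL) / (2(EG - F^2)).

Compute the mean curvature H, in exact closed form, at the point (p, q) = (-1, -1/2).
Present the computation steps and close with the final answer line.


z_p = 3, z_q = 2, z_pp = -3, z_pq = -6, z_qq = 0
E = 10, F = 6, G = 5; answer radicand W^2 = 14
unnormalised second-form numerators: l = -3, m = -6, n = 0; L = l/sqrt(14), and similarly M = m/sqrt(W^2), N = n/sqrt(W^2)
H = (E*n - 2*F*m + G*l) / (2*(EG - F^2)*sqrt(W^2)); E*n - 2*F*m + G*l = 57, EG - F^2 = 14, so H = (57/28)/sqrt(14)

Answer: H = 57*sqrt(14)/392


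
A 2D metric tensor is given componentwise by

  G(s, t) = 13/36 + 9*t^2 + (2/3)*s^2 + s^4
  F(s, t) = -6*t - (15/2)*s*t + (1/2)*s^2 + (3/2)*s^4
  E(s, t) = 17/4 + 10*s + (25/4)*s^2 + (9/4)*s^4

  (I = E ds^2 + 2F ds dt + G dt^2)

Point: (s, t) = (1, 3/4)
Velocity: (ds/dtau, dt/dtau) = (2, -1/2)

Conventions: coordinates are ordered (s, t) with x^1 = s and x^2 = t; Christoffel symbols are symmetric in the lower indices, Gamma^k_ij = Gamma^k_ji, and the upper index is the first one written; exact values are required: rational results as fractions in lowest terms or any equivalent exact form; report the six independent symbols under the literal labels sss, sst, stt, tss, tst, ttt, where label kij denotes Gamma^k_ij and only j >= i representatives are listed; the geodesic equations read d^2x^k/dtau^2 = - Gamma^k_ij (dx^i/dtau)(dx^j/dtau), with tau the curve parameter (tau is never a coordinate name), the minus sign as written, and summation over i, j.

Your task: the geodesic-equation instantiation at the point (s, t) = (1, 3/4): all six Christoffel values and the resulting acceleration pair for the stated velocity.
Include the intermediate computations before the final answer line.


E = 91/4, F = -65/8, G = 1021/144 at the point
E_s = 63/2, E_t = 0, F_s = 11/8, F_t = -27/2, G_s = 16/3, G_t = 27/2
EG - F^2 = 27443/288;  g^inv = (288/27443) * [[1021/144, 65/8], [65/8, 91/4]]
first-kind symbols [ij,l] = (1/2)(d_i g_jl + d_j g_il - d_l g_ij): [ss,s] = E_s/2 = 63/4, [ss,t] = F_s - E_t/2 = 11/8, [st,s] = E_t/2 = 0, [st,t] = G_s/2 = 8/3, [tt,s] = F_t - G_s/2 = -97/6, [tt,t] = G_t/2 = 27/4
Gamma^s_ij = (G*[ij,s] - F*[ij,t])/(EG - F^2), Gamma^t_ij = (E*[ij,t] - F*[ij,s])/(EG - F^2)
Gamma_sss = 35379/27443, Gamma_sst = 480/2111, Gamma_stt = -51652/82329, Gamma_tss = 3528/2111, Gamma_tst = 1344/2111, Gamma_ttt = 492/2111
d^2s/dtau^2 = -(Gamma_sss*(2)^2 + 2*Gamma_sst*(2)*(-1/2) + Gamma_stt*(-1/2)^2) = -374195/82329
d^2t/dtau^2 = -(Gamma_tss*(2)^2 + 2*Gamma_tst*(2)*(-1/2) + Gamma_ttt*(-1/2)^2) = -11547/2111

Answer: Gamma_sss = 35379/27443, Gamma_sst = 480/2111, Gamma_stt = -51652/82329, Gamma_tss = 3528/2111, Gamma_tst = 1344/2111, Gamma_ttt = 492/2111; accelerations (d^2s/dtau^2, d^2t/dtau^2) = (-374195/82329, -11547/2111)


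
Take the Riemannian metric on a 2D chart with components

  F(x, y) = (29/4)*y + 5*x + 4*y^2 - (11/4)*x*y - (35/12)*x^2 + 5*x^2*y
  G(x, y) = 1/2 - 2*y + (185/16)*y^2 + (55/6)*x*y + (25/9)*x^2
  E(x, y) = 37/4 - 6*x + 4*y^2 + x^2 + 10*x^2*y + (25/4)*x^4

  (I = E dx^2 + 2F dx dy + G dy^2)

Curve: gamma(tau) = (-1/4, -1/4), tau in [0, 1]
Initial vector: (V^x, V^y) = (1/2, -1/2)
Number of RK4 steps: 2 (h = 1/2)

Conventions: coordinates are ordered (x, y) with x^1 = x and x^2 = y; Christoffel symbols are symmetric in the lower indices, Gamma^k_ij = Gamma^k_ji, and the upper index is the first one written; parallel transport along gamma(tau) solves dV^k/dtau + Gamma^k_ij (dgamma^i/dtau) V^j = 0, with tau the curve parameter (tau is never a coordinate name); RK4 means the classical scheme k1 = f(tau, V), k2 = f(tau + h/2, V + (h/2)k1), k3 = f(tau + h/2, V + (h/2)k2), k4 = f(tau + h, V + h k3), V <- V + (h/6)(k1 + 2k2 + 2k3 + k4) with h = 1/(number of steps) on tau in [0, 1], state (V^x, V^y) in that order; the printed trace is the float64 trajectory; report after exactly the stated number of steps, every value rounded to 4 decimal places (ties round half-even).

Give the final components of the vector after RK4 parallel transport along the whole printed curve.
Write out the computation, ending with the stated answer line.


gamma'(tau) = (0, 0); f(tau, V)^k = -Gamma^k_ij(gamma(tau)) gamma'^i(tau) V^j; h = 1/2; intermediate values shown to 6 dp
curve data and Christoffel symbols at the stage parameters:
  tau = 0.000000: gamma = (-0.250000, -0.250000), gamma' = (0.000000, 0.000000); Gamma_xxx = 1.244242, Gamma_xxy = -0.465878, Gamma_xyy = 0.220770, Gamma_yxx = 5.060636, Gamma_yxy = -1.357515, Gamma_yyy = -1.749609
  tau = 0.250000: gamma = (-0.250000, -0.250000), gamma' = (0.000000, 0.000000); Gamma_xxx = 1.244242, Gamma_xxy = -0.465878, Gamma_xyy = 0.220770, Gamma_yxx = 5.060636, Gamma_yxy = -1.357515, Gamma_yyy = -1.749609
  tau = 0.500000: gamma = (-0.250000, -0.250000), gamma' = (0.000000, 0.000000); Gamma_xxx = 1.244242, Gamma_xxy = -0.465878, Gamma_xyy = 0.220770, Gamma_yxx = 5.060636, Gamma_yxy = -1.357515, Gamma_yyy = -1.749609
  tau = 0.750000: gamma = (-0.250000, -0.250000), gamma' = (0.000000, 0.000000); Gamma_xxx = 1.244242, Gamma_xxy = -0.465878, Gamma_xyy = 0.220770, Gamma_yxx = 5.060636, Gamma_yxy = -1.357515, Gamma_yyy = -1.749609
  tau = 1.000000: gamma = (-0.250000, -0.250000), gamma' = (0.000000, 0.000000); Gamma_xxx = 1.244242, Gamma_xxy = -0.465878, Gamma_xyy = 0.220770, Gamma_yxx = 5.060636, Gamma_yxy = -1.357515, Gamma_yyy = -1.749609
step 0: V^x = 0.5000, V^y = -0.5000
step 1: k1 = (0.000000, 0.000000), k2 = (0.000000, 0.000000), k3 = (0.000000, 0.000000), k4 = (0.000000, 0.000000); V <- V + (h/6)(k1 + 2k2 + 2k3 + k4): V^x = 0.5000, V^y = -0.5000
step 2: k1 = (0.000000, 0.000000), k2 = (0.000000, 0.000000), k3 = (0.000000, 0.000000), k4 = (0.000000, 0.000000); V <- V + (h/6)(k1 + 2k2 + 2k3 + k4): V^x = 0.5000, V^y = -0.5000

Answer: V^x = 0.5000, V^y = -0.5000


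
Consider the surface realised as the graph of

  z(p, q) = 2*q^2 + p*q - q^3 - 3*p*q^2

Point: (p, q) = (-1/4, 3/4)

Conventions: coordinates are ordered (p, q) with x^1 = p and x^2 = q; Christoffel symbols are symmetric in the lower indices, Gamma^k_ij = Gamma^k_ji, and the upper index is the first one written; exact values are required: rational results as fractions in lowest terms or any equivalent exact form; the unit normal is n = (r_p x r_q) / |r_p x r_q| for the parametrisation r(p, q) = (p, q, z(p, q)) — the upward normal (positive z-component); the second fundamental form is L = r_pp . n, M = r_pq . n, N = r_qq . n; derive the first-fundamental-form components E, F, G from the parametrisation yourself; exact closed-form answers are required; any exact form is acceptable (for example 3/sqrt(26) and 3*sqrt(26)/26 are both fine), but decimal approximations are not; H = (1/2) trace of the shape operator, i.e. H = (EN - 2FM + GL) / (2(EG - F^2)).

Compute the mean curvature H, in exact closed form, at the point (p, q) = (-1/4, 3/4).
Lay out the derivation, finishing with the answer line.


z_p = -15/16, z_q = 35/16, z_pp = 0, z_pq = -7/2, z_qq = 1
E = 481/256, F = -525/256, G = 1481/256; answer radicand W^2 = 853/128
unnormalised second-form numerators: l = 0, m = -7/2, n = 1; L = l/sqrt(853/128), and similarly M = m/sqrt(W^2), N = n/sqrt(W^2)
H = (E*n - 2*F*m + G*l) / (2*(EG - F^2)*sqrt(W^2)); E*n - 2*F*m + G*l = -1597/128, EG - F^2 = 853/128, so H = (-1597/1706)/sqrt(853/128)

Answer: H = -6388*sqrt(1706)/727609


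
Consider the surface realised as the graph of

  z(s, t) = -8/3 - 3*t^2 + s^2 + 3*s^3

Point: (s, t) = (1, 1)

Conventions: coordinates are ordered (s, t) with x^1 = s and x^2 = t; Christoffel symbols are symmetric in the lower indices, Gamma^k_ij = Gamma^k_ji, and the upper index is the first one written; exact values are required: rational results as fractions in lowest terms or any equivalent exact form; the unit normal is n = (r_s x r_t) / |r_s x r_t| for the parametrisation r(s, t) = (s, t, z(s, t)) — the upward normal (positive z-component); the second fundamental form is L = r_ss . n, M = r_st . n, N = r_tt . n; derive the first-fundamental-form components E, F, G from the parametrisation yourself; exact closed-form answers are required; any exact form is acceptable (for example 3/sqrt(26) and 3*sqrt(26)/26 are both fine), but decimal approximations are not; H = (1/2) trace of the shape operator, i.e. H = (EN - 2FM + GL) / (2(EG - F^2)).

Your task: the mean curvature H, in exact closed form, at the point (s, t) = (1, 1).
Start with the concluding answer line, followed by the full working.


Answer: H = sqrt(158)/6241

z_s = 11, z_t = -6, z_ss = 20, z_st = 0, z_tt = -6
E = 122, F = -66, G = 37; answer radicand W^2 = 158
unnormalised second-form numerators: l = 20, m = 0, n = -6; L = l/sqrt(158), and similarly M = m/sqrt(W^2), N = n/sqrt(W^2)
H = (E*n - 2*F*m + G*l) / (2*(EG - F^2)*sqrt(W^2)); E*n - 2*F*m + G*l = 8, EG - F^2 = 158, so H = (2/79)/sqrt(158)


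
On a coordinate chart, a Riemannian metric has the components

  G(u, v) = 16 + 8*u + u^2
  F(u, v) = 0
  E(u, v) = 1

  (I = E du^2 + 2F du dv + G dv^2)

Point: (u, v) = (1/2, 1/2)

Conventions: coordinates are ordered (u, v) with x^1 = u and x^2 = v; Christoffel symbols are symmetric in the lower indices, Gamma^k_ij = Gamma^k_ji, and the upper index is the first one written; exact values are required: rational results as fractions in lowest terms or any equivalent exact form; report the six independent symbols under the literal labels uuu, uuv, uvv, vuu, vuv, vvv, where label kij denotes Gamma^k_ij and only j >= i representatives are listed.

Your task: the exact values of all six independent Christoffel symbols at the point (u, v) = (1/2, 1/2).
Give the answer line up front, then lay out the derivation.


Answer: Gamma_uuu = 0, Gamma_uuv = 0, Gamma_uvv = -9/2, Gamma_vuu = 0, Gamma_vuv = 2/9, Gamma_vvv = 0

E = 1, F = 0, G = 81/4 at the point
E_u = 0, E_v = 0, F_u = 0, F_v = 0, G_u = 9, G_v = 0
EG - F^2 = 81/4;  g^inv = (4/81) * [[81/4, 0], [0, 1]]
first-kind symbols [ij,l] = (1/2)(d_i g_jl + d_j g_il - d_l g_ij): [uu,u] = E_u/2 = 0, [uu,v] = F_u - E_v/2 = 0, [uv,u] = E_v/2 = 0, [uv,v] = G_u/2 = 9/2, [vv,u] = F_v - G_u/2 = -9/2, [vv,v] = G_v/2 = 0
Gamma^u_ij = (G*[ij,u] - F*[ij,v])/(EG - F^2), Gamma^v_ij = (E*[ij,v] - F*[ij,u])/(EG - F^2)
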